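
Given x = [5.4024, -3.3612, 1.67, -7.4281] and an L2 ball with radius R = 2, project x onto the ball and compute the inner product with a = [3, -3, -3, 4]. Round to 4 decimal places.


Step 1: Compute ||x|| (intermediates to 6 decimals).
||x|| = sqrt(5.4024^2 + (-3.3612)^2 + 1.67^2 + (-7.4281)^2) = 9.922155
Step 2: Project.
Since ||x|| > R, scale = R/||x|| = 2/9.922155 = 0.201569, proj(x) = scale * x
proj(x) = [1.088956, -0.677514, 0.33662, -1.497275]
Step 3: Dot product.
a^T * proj(x) = 3*1.088956 - 3*(-0.677514) - 3*0.33662 + 4*(-1.497275) = -1.6996


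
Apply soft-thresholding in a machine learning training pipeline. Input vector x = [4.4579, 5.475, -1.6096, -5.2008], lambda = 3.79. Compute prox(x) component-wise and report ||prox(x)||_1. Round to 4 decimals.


Soft-thresholding with lambda = 3.79:
prox(4.4579) = sign(4.4579)*max(|4.4579| - 3.79, 0) = 0.6679
prox(5.475) = sign(5.475)*max(|5.475| - 3.79, 0) = 1.685
prox(-1.6096) = sign(-1.6096)*max(|-1.6096| - 3.79, 0) = 0.0
prox(-5.2008) = sign(-5.2008)*max(|-5.2008| - 3.79, 0) = -1.4108
prox(x) = [0.6679, 1.685, 0.0, -1.4108]
||prox(x)||_1 = 0.6679 + 1.685 + 0.0 + 1.4108 = 3.7637


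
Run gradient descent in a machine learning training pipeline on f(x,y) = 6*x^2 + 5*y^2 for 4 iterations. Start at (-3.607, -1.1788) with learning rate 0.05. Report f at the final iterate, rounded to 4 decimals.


Gradient descent on f(x,y) = 6*x^2 + 5*y^2.
Starting point: (-3.607, -1.1788), alpha = 0.05
Step 1: grad_x = 2*6*-3.607 = -43.284, grad_y = 2*5*-1.1788 = -11.788
  x_1 = -3.607 - 0.05*-43.284 = -1.4428
  y_1 = -1.1788 - 0.05*-11.788 = -0.5894
Step 2: grad_x = 2*6*-1.4428 = -17.3136, grad_y = 2*5*-0.5894 = -5.894
  x_2 = -1.4428 - 0.05*-17.3136 = -0.5771
  y_2 = -0.5894 - 0.05*-5.894 = -0.2947
Step 3: grad_x = 2*6*-0.5771 = -6.9254, grad_y = 2*5*-0.2947 = -2.947
  x_3 = -0.5771 - 0.05*-6.9254 = -0.2308
  y_3 = -0.2947 - 0.05*-2.947 = -0.1474
Step 4: grad_x = 2*6*-0.2308 = -2.7702, grad_y = 2*5*-0.1474 = -1.4735
  x_4 = -0.2308 - 0.05*-2.7702 = -0.0923
  y_4 = -0.1474 - 0.05*-1.4735 = -0.0737
f(-0.0923, -0.0737) = 6*(-0.0923)^2 + 5*(-0.0737)^2 = 0.0783


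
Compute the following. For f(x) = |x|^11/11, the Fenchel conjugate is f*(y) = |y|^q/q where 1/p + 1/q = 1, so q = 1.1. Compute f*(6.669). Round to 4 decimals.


The conjugate exponent q satisfies 1/p + 1/q = 1.
p = 11, so q = 11/(11 - 1) = 1.1
|y|^q = 6.669^1.1 = 8.0624
f*(6.669) = 8.0624 / 1.1 = 7.3295


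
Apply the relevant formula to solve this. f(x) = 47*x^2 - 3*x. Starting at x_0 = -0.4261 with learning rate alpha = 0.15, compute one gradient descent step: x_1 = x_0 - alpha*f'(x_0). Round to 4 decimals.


We compute the gradient at x_0 and apply the update.
f'(x) = 94*x - 3
f'(-0.4261) = 94*-0.4261 - 3 = -43.0534
x_1 = -0.4261 - 0.15*-43.0534 = 6.0319


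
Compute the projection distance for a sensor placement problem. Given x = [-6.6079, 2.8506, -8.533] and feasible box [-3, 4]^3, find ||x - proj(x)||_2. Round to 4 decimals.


Project each component onto [-3, 4].
clip(-6.6079) = -3.0, clip(2.8506) = 2.8506, clip(-8.533) = -3.0
Projection = [-3.0, 2.8506, -3.0]
Squared diffs: [13.0169, 0.0, 30.6141]
Distance = sqrt(43.631) = 6.6054


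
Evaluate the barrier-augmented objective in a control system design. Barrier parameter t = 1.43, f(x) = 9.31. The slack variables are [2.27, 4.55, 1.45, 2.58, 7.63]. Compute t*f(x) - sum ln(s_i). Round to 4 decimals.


Step 1: Compute log-barrier.
ln values: [0.8198, 1.5151, 0.3716, 0.9478, 2.0321]
phi = -(0.8198 + 1.5151 + 0.3716 + 0.9478 + 2.0321) = -5.6863
Step 2: Compute augmented objective.
t*f(x) = 1.43*9.31 = 13.3133
Total = 13.3133 - 5.6863 = 7.627


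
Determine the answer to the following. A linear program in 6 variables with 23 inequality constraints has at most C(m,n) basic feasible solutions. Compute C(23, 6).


Each vertex corresponds to some choice of n active constraints out of m, so the number of vertices is at most C(m, n) = m! / (n!(m-n)!).
m = 23, n = 6
Numerator: 23 * 22 * 21 * 20 * 19 * 18
Denominator: 6! = 720
C(23, 6) = 100947


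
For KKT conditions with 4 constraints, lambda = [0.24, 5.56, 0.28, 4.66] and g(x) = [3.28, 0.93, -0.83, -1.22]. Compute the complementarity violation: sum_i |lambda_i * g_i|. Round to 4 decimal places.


KKT complementary slackness check:
lambda_1 * g_1 = 0.24 * 3.28 = 0.7872
lambda_2 * g_2 = 5.56 * 0.93 = 5.1708
lambda_3 * g_3 = 0.28 * -0.83 = -0.2324
lambda_4 * g_4 = 4.66 * -1.22 = -5.6852
Total violation = 0.7872 + 5.1708 + 0.2324 + 5.6852 = 11.8756


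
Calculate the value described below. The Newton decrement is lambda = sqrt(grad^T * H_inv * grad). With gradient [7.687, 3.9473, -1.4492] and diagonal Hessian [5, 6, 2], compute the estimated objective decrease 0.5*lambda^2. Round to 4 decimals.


Step 1: H is diagonal, so H^(-1) * g = [1.5374, 0.6579, -0.7246].
Step 2: g^T H^(-1) g = sum_i g_i^2 / H_ii
  = (7.687)^2/5 + (3.9473)^2/6 + (-1.4492)^2/2
  = 11.818 + 2.5969 + 1.0501 = 15.4649
Step 3: Objective decrease = 0.5 * g^T H^(-1) g = 7.7325


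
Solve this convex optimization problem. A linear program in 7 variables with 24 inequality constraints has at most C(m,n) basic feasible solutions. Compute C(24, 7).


Each vertex corresponds to some choice of n active constraints out of m, so the number of vertices is at most C(m, n) = m! / (n!(m-n)!).
m = 24, n = 7
Numerator: 24 * 23 * 22 * 21 * 20 * 19 * 18
Denominator: 7! = 5040
C(24, 7) = 346104


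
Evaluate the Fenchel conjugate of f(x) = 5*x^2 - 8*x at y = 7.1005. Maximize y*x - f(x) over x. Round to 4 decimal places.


f*(y) = sup_x {y*x - a*x^2 - b*x} = sup_x {(y-b)*x - a*x^2}
FOC: (y - b) - 2a*x = 0 => x* = (y - b)/(2a)
x* = (7.1005 + 8)/(2*5) = 1.5101
f*(7.1005) = (y-b)^2/(4a) = (7.1005 + 8)^2/(4*5)
= 228.0251/20 = 11.4013


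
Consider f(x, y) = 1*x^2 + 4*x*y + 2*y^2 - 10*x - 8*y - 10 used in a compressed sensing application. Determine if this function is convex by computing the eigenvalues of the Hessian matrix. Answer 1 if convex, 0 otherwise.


The Hessian of f(x,y) = 1*x^2 + 4*x*y + 2*y^2 - 10*x - 8*y - 10 is:
H = [[2, 4], [4, 4]]
Trace = 2 + 4 = 6
Determinant = 2*4 - (4)^2 = -8
Discriminant = (6)^2 - 4*-8 = 68.0
Eigenvalues: lambda_1 = -1.1231, lambda_2 = 7.1231
The function is not convex.

0


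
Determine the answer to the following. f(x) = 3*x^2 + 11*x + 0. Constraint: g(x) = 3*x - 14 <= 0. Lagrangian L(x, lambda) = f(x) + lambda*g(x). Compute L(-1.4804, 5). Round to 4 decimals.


Step 1: Evaluate f(x).
f(-1.4804) = 3*(-1.4804)^2 + 11*(-1.4804) + 0 = -9.7096
Step 2: Evaluate g(x).
g(-1.4804) = 3*-1.4804 - 14 = -18.4412
Step 3: Compute Lagrangian.
L = -9.7096 + 5*-18.4412 = -101.9156


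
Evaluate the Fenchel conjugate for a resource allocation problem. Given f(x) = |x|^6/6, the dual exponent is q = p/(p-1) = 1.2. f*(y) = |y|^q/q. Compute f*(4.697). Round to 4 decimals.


The conjugate exponent q satisfies 1/p + 1/q = 1.
p = 6, so q = 6/(6 - 1) = 1.2
|y|^q = 4.697^1.2 = 6.4001
f*(4.697) = 6.4001 / 1.2 = 5.3334


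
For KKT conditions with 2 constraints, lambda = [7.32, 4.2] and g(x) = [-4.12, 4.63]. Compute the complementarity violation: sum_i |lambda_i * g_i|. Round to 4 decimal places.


KKT complementary slackness check:
lambda_1 * g_1 = 7.32 * -4.12 = -30.1584
lambda_2 * g_2 = 4.2 * 4.63 = 19.446
Total violation = 30.1584 + 19.446 = 49.6044


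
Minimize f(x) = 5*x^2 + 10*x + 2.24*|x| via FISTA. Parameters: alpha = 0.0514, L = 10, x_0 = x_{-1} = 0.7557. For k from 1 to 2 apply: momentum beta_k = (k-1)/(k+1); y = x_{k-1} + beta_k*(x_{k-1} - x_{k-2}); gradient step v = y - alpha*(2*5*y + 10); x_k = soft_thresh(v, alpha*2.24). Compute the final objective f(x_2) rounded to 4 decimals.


FISTA on f(x) = 5*x^2 + 10*x + 2.24*|x|
L = 10, alpha = 0.0514
Iteration 1: beta = 0.0, y = 0.7557 + 0.0*(0.7557 - 0.7557) = 0.7557
  grad(y) = 17.557, v = y - alpha*grad = -0.1467
  prox(v) = soft_thresh(-0.1467, 0.1151) = -0.0316
Iteration 2: beta = 0.3333, y = -0.0316 + 0.3333*(-0.0316 - 0.7557) = -0.294
  grad(y) = 7.0597, v = y - alpha*grad = -0.6569
  prox(v) = soft_thresh(-0.6569, 0.1151) = -0.5418
f(x_2) = 5*(-0.5418)^2 + 10*(-0.5418) + 2.24*|-0.5418| = -2.7365


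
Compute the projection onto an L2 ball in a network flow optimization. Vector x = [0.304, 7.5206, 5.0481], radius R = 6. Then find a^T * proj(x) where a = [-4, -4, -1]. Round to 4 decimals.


Step 1: Compute ||x|| (intermediates to 6 decimals).
||x|| = sqrt(0.304^2 + 7.5206^2 + 5.0481^2) = 9.062845
Step 2: Project.
Since ||x|| > R, scale = R/||x|| = 6/9.062845 = 0.662044, proj(x) = scale * x
proj(x) = [0.201261, 4.978968, 3.342064]
Step 3: Dot product.
a^T * proj(x) = -4*0.201261 - 4*4.978968 - 1*3.342064 = -24.063


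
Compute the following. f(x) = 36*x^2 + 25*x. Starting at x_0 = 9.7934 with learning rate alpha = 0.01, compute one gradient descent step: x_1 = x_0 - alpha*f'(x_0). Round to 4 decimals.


We compute the gradient at x_0 and apply the update.
f'(x) = 72*x + 25
f'(9.7934) = 72*9.7934 + 25 = 730.1248
x_1 = 9.7934 - 0.01*730.1248 = 2.4922


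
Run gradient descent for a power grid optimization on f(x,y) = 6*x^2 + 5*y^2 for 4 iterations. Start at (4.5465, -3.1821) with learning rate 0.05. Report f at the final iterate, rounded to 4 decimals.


Gradient descent on f(x,y) = 6*x^2 + 5*y^2.
Starting point: (4.5465, -3.1821), alpha = 0.05
Step 1: grad_x = 2*6*4.5465 = 54.558, grad_y = 2*5*-3.1821 = -31.821
  x_1 = 4.5465 - 0.05*54.558 = 1.8186
  y_1 = -3.1821 - 0.05*-31.821 = -1.5911
Step 2: grad_x = 2*6*1.8186 = 21.8232, grad_y = 2*5*-1.5911 = -15.9105
  x_2 = 1.8186 - 0.05*21.8232 = 0.7274
  y_2 = -1.5911 - 0.05*-15.9105 = -0.7955
Step 3: grad_x = 2*6*0.7274 = 8.7293, grad_y = 2*5*-0.7955 = -7.9553
  x_3 = 0.7274 - 0.05*8.7293 = 0.291
  y_3 = -0.7955 - 0.05*-7.9553 = -0.3978
Step 4: grad_x = 2*6*0.291 = 3.4917, grad_y = 2*5*-0.3978 = -3.9776
  x_4 = 0.291 - 0.05*3.4917 = 0.1164
  y_4 = -0.3978 - 0.05*-3.9776 = -0.1989
f(0.1164, -0.1989) = 6*0.1164^2 + 5*(-0.1989)^2 = 0.279


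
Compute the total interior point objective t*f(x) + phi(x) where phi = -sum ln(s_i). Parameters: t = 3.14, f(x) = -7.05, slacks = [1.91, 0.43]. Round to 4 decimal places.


Step 1: Compute log-barrier.
ln values: [0.6471, -0.844]
phi = -(0.6471 - 0.844) = 0.1969
Step 2: Compute augmented objective.
t*f(x) = 3.14*-7.05 = -22.137
Total = -22.137 + 0.1969 = -21.9401


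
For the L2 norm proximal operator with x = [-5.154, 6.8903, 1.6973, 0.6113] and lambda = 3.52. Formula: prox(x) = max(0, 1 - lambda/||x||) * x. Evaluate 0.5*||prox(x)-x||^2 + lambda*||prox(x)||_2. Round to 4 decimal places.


Step 1: Compute ||x||.
||x|| = 8.7917
Step 2: Compute scaling factor.
scale = max(0, 1 - 3.52/8.7917) = 0.5996
Step 3: prox(x) = [-3.0905, 4.1316, 1.0177, 0.3665]
||prox(x)|| = 5.2717
Step 4: Proximal objective.
0.5*||prox-x||^2 = 6.1952
lambda*||prox|| = 18.5564
Total = 24.7517


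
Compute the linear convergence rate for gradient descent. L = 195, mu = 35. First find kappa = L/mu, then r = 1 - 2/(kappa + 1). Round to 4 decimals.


Step 1: Compute the condition number.
kappa = L/mu = 195/35 = 5.5714
Step 2: Compute the convergence rate.
r = 1 - 2/(kappa + 1) = 1 - 2*mu/(L + mu) = (L - mu)/(L + mu) = 160/230 = 0.6957


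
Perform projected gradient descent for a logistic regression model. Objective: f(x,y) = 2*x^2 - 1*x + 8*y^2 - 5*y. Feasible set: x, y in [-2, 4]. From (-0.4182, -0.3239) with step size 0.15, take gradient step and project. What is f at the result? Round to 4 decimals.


Step 1: Compute gradient at (-0.4182, -0.3239).
grad_x = 2*2*-0.4182 - 1 = -2.6728
grad_y = 2*8*-0.3239 - 5 = -10.1824
Step 2: Gradient step.
x_raw = -0.4182 - 0.15*-2.6728 = -0.0173
y_raw = -0.3239 - 0.15*-10.1824 = 1.2035
Step 3: Project onto [-2, 4].
x_proj = clip(-0.0173) = -0.0173
y_proj = clip(1.2035) = 1.2035
Step 4: Evaluate f.
f(-0.0173, 1.2035) = 5.5871


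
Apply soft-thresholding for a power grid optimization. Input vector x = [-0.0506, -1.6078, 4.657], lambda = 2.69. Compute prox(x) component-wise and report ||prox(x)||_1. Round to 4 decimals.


Soft-thresholding with lambda = 2.69:
prox(-0.0506) = sign(-0.0506)*max(|-0.0506| - 2.69, 0) = 0.0
prox(-1.6078) = sign(-1.6078)*max(|-1.6078| - 2.69, 0) = 0.0
prox(4.657) = sign(4.657)*max(|4.657| - 2.69, 0) = 1.967
prox(x) = [0.0, 0.0, 1.967]
||prox(x)||_1 = 0.0 + 0.0 + 1.967 = 1.967


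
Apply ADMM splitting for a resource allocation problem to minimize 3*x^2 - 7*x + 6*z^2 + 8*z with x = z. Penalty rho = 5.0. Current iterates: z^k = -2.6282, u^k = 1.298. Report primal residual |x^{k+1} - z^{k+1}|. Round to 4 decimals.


ADMM iteration with rho = 5.0, z^k = -2.6282, u^k = 1.298
Step 1: x-update.
Minimize 3*x^2 - 7*x + (5.0/2)*(x + 2.6282 + 1.298)^2
FOC: (2*3 + 5.0)*x = 7 + 5.0*(-2.6282 - 1.298)
x^{k+1} = -1.1483
Step 2: z-update.
Minimize 6*z^2 + 8*z + (5.0/2)*(-1.1483 - z + 1.298)^2
FOC: (2*6 + 5.0)*z = -8 + 5.0*(-1.1483 + 1.298)
z^{k+1} = -0.4266
Step 3: u-update.
u^{k+1} = 1.298 - 1.1483 + 0.4266 = 0.5763
Step 4: Primal residual = |-1.1483 + 0.4266| = 0.7217


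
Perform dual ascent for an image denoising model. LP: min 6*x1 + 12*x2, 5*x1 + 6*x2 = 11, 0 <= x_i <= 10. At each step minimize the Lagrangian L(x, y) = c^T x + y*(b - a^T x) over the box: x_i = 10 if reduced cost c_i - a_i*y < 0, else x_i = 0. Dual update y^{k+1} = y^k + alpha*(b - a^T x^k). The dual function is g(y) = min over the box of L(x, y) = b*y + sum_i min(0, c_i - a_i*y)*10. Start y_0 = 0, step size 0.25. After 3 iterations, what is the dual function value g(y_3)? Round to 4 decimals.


Dual ascent for LP: min 6*x1 + 12*x2, 5*x1 + 6*x2 = 11, 0 <= x_i <= 10
Step 1: y^k = 0.0, reduced costs: (6.0, 12.0)
  x^k = (0.0, 0.0), subgradient = b - a^T x = 11.0
  y^{k+1} = 0.0 + 0.25*11.0 = 2.75
Step 2: y^k = 2.75, reduced costs: (-7.75, -4.5)
  x^k = (10.0, 10.0), subgradient = b - a^T x = -99.0
  y^{k+1} = 2.75 + 0.25*-99.0 = -22.0
Step 3: y^k = -22.0, reduced costs: (116.0, 144.0)
  x^k = (0.0, 0.0), subgradient = b - a^T x = 11.0
  y^{k+1} = -22.0 + 0.25*11.0 = -19.25
Dual objective at y_3 = -19.25: reduced costs (102.25, 127.5), box minimizer x = (0.0, 0.0)
g(y_3) = b*y + (c1 - a1*y)*x1 + (c2 - a2*y)*x2 = 11*(-19.25) + 102.25*0.0 + 127.5*0.0 = -211.75 + 0.0 + 0.0 = -211.75


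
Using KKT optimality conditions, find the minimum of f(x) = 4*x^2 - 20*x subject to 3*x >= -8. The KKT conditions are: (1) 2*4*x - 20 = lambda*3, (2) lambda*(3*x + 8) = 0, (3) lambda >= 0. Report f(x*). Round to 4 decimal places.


Step 1: Try lambda = 0 (constraint inactive).
Stationarity: 2*4*x - 20 = 0
x* = 20/(2*4) = 2.5
Check constraint: 3*2.5 = 7.5 >= -8 -- satisfied.
Step 2: Compute optimal value.
f(x*) = 4*2.5^2 - 20*2.5 = -25.0


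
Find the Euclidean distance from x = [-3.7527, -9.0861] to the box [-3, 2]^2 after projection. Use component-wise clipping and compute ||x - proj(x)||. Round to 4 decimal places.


Project each component onto [-3, 2].
clip(-3.7527) = -3.0, clip(-9.0861) = -3.0
Projection = [-3.0, -3.0]
Squared diffs: [0.5666, 37.0406]
Distance = sqrt(37.6072) = 6.1325


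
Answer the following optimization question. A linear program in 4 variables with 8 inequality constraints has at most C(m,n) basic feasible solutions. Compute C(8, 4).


Each vertex corresponds to some choice of n active constraints out of m, so the number of vertices is at most C(m, n) = m! / (n!(m-n)!).
m = 8, n = 4
Numerator: 8 * 7 * 6 * 5
Denominator: 4! = 24
C(8, 4) = 70


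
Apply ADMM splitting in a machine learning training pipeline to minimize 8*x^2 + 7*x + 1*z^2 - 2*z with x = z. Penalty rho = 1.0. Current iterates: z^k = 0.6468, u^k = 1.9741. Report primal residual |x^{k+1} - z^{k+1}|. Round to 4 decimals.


ADMM iteration with rho = 1.0, z^k = 0.6468, u^k = 1.9741
Step 1: x-update.
Minimize 8*x^2 + 7*x + (1.0/2)*(x - 0.6468 + 1.9741)^2
FOC: (2*8 + 1.0)*x = -7 + 1.0*(0.6468 - 1.9741)
x^{k+1} = -0.4898
Step 2: z-update.
Minimize 1*z^2 - 2*z + (1.0/2)*(-0.4898 - z + 1.9741)^2
FOC: (2*1 + 1.0)*z = 2 + 1.0*(-0.4898 + 1.9741)
z^{k+1} = 1.1614
Step 3: u-update.
u^{k+1} = 1.9741 - 0.4898 - 1.1614 = 0.3228
Step 4: Primal residual = |-0.4898 - 1.1614| = 1.6513


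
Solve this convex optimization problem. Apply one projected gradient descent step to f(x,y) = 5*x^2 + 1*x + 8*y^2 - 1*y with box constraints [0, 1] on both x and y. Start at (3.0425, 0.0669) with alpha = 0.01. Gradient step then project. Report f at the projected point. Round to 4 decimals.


Step 1: Compute gradient at (3.0425, 0.0669).
grad_x = 2*5*3.0425 + 1 = 31.425
grad_y = 2*8*0.0669 - 1 = 0.0704
Step 2: Gradient step.
x_raw = 3.0425 - 0.01*31.425 = 2.7283
y_raw = 0.0669 - 0.01*0.0704 = 0.0662
Step 3: Project onto [0, 1].
x_proj = clip(2.7283) = 1.0
y_proj = clip(0.0662) = 0.0662
Step 4: Evaluate f.
f(1.0, 0.0662) = 5.9689


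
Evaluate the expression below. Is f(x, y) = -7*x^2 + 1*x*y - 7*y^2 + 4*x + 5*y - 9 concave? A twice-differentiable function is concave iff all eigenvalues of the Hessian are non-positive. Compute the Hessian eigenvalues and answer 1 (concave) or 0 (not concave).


The Hessian of f(x,y) = -7*x^2 + 1*x*y - 7*y^2 + 4*x + 5*y - 9 is:
H = [[-14, 1], [1, -14]]
Trace = -14 - 14 = -28
Determinant = -14*-14 - (1)^2 = 195
Discriminant = (-28)^2 - 4*195 = 4.0
Eigenvalues: lambda_1 = -15.0, lambda_2 = -13.0
The function is concave.

1


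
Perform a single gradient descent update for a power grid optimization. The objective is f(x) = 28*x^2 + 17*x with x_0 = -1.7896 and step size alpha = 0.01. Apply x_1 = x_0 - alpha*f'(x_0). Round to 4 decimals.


We compute the gradient at x_0 and apply the update.
f'(x) = 56*x + 17
f'(-1.7896) = 56*-1.7896 + 17 = -83.2176
x_1 = -1.7896 - 0.01*-83.2176 = -0.9574


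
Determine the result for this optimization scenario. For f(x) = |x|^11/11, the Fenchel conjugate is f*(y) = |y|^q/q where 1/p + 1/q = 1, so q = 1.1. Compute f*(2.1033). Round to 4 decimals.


The conjugate exponent q satisfies 1/p + 1/q = 1.
p = 11, so q = 11/(11 - 1) = 1.1
|y|^q = 2.1033^1.1 = 2.2656
f*(2.1033) = 2.2656 / 1.1 = 2.0597


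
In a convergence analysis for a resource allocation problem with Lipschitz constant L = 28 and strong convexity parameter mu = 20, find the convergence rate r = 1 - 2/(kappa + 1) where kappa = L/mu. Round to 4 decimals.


Step 1: Compute the condition number.
kappa = L/mu = 28/20 = 1.4
Step 2: Compute the convergence rate.
r = 1 - 2/(kappa + 1) = 1 - 2*mu/(L + mu) = (L - mu)/(L + mu) = 8/48 = 0.1667


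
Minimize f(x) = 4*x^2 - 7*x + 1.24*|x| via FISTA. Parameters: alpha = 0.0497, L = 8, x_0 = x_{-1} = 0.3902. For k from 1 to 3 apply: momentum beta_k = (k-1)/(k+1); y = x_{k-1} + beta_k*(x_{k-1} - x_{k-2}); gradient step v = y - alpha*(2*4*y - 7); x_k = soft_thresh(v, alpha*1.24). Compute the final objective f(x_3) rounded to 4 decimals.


FISTA on f(x) = 4*x^2 - 7*x + 1.24*|x|
L = 8, alpha = 0.0497
Iteration 1: beta = 0.0, y = 0.3902 + 0.0*(0.3902 - 0.3902) = 0.3902
  grad(y) = -3.8784, v = y - alpha*grad = 0.583
  prox(v) = soft_thresh(0.583, 0.0616) = 0.5213
Iteration 2: beta = 0.3333, y = 0.5213 + 0.3333*(0.5213 - 0.3902) = 0.565
  grad(y) = -2.4797, v = y - alpha*grad = 0.6883
  prox(v) = soft_thresh(0.6883, 0.0616) = 0.6267
Iteration 3: beta = 0.5, y = 0.6267 + 0.5*(0.6267 - 0.5213) = 0.6793
  grad(y) = -1.5655, v = y - alpha*grad = 0.7571
  prox(v) = soft_thresh(0.7571, 0.0616) = 0.6955
f(x_3) = 4*0.6955^2 - 7*0.6955 + 1.24*|0.6955| = -2.0712


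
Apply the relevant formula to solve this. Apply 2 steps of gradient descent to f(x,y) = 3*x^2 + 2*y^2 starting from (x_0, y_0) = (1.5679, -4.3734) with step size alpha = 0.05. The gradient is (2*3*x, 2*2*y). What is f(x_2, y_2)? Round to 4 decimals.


Gradient descent on f(x,y) = 3*x^2 + 2*y^2.
Starting point: (1.5679, -4.3734), alpha = 0.05
Step 1: grad_x = 2*3*1.5679 = 9.4074, grad_y = 2*2*-4.3734 = -17.4936
  x_1 = 1.5679 - 0.05*9.4074 = 1.0975
  y_1 = -4.3734 - 0.05*-17.4936 = -3.4987
Step 2: grad_x = 2*3*1.0975 = 6.5852, grad_y = 2*2*-3.4987 = -13.9949
  x_2 = 1.0975 - 0.05*6.5852 = 0.7683
  y_2 = -3.4987 - 0.05*-13.9949 = -2.799
f(0.7683, -2.799) = 3*0.7683^2 + 2*(-2.799)^2 = 17.4393


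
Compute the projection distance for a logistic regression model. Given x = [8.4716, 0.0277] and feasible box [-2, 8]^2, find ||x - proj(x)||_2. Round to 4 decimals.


Project each component onto [-2, 8].
clip(8.4716) = 8.0, clip(0.0277) = 0.0277
Projection = [8.0, 0.0277]
Squared diffs: [0.2224, 0.0]
Distance = sqrt(0.2224) = 0.4716


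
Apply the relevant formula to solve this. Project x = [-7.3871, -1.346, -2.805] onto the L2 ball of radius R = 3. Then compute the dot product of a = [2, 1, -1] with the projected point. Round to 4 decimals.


Step 1: Compute ||x|| (intermediates to 6 decimals).
||x|| = sqrt((-7.3871)^2 + (-1.346)^2 + (-2.805)^2) = 8.015547
Step 2: Project.
Since ||x|| > R, scale = R/||x|| = 3/8.015547 = 0.374273, proj(x) = scale * x
proj(x) = [-2.764792, -0.503771, -1.049836]
Step 3: Dot product.
a^T * proj(x) = 2*(-2.764792) + 1*(-0.503771) - 1*(-1.049836) = -4.9835


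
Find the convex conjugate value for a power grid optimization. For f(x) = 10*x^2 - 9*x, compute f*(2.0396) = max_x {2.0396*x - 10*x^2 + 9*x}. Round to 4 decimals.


f*(y) = sup_x {y*x - a*x^2 - b*x} = sup_x {(y-b)*x - a*x^2}
FOC: (y - b) - 2a*x = 0 => x* = (y - b)/(2a)
x* = (2.0396 + 9)/(2*10) = 0.552
f*(2.0396) = (y-b)^2/(4a) = (2.0396 + 9)^2/(4*10)
= 121.8728/40 = 3.0468


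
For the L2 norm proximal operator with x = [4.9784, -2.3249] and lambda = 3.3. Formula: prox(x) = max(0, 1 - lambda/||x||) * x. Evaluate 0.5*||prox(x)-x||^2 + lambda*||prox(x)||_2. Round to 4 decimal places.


Step 1: Compute ||x||.
||x|| = 5.4945
Step 2: Compute scaling factor.
scale = max(0, 1 - 3.3/5.4945) = 0.3994
Step 3: prox(x) = [1.9884, -0.9286]
||prox(x)|| = 2.1945
Step 4: Proximal objective.
0.5*||prox-x||^2 = 5.445
lambda*||prox|| = 7.2419
Total = 12.6869


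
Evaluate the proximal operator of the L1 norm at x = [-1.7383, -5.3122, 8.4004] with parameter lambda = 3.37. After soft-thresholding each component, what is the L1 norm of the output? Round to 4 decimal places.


Soft-thresholding with lambda = 3.37:
prox(-1.7383) = sign(-1.7383)*max(|-1.7383| - 3.37, 0) = 0.0
prox(-5.3122) = sign(-5.3122)*max(|-5.3122| - 3.37, 0) = -1.9422
prox(8.4004) = sign(8.4004)*max(|8.4004| - 3.37, 0) = 5.0304
prox(x) = [0.0, -1.9422, 5.0304]
||prox(x)||_1 = 0.0 + 1.9422 + 5.0304 = 6.9726


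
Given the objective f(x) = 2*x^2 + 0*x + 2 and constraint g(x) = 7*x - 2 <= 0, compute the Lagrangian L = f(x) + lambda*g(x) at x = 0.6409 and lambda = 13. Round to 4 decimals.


Step 1: Evaluate f(x).
f(0.6409) = 2*0.6409^2 + 0*0.6409 + 2 = 2.8215
Step 2: Evaluate g(x).
g(0.6409) = 7*0.6409 - 2 = 2.4863
Step 3: Compute Lagrangian.
L = 2.8215 + 13*2.4863 = 35.1434


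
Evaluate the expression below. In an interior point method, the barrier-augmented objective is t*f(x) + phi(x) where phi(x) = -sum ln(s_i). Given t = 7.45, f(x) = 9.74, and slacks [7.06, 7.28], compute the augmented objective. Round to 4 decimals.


Step 1: Compute log-barrier.
ln values: [1.9544, 1.9851]
phi = -(1.9544 + 1.9851) = -3.9396
Step 2: Compute augmented objective.
t*f(x) = 7.45*9.74 = 72.563
Total = 72.563 - 3.9396 = 68.6234


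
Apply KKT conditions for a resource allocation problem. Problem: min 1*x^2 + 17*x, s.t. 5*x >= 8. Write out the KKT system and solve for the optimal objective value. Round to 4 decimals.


Step 1: Try lambda = 0 (constraint inactive).
x_unc = -17/(2*1) = -8.5
Check: 5*-8.5 = -42.5 < 8 -- violated!
Step 2: Constraint must be active: 5*x = 8
x* = 8/5 = 1.6
lambda = (2*1*1.6 + 17)/5 = 4.04
Step 3: Compute optimal value.
f(x*) = 1*1.6^2 + 17*1.6 = 29.76


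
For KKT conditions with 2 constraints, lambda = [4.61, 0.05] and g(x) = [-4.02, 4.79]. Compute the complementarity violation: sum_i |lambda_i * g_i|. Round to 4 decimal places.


KKT complementary slackness check:
lambda_1 * g_1 = 4.61 * -4.02 = -18.5322
lambda_2 * g_2 = 0.05 * 4.79 = 0.2395
Total violation = 18.5322 + 0.2395 = 18.7717


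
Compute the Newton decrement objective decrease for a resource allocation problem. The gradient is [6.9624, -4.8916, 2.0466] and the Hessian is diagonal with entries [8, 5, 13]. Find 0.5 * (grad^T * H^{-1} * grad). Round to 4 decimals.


Step 1: H is diagonal, so H^(-1) * g = [0.8703, -0.9783, 0.1574].
Step 2: g^T H^(-1) g = sum_i g_i^2 / H_ii
  = (6.9624)^2/8 + (-4.8916)^2/5 + (2.0466)^2/13
  = 6.0594 + 4.7856 + 0.3222 = 11.1671
Step 3: Objective decrease = 0.5 * g^T H^(-1) g = 5.5836


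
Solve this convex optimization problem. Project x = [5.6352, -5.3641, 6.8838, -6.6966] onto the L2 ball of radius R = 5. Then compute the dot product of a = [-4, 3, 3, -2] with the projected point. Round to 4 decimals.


Step 1: Compute ||x|| (intermediates to 6 decimals).
||x|| = sqrt(5.6352^2 + (-5.3641)^2 + 6.8838^2 + (-6.6966)^2) = 12.35962
Step 2: Project.
Since ||x|| > R, scale = R/||x|| = 5/12.35962 = 0.404543, proj(x) = scale * x
proj(x) = [2.279681, -2.170009, 2.784793, -2.709063]
Step 3: Dot product.
a^T * proj(x) = -4*2.279681 + 3*(-2.170009) + 3*2.784793 - 2*(-2.709063) = -1.8562


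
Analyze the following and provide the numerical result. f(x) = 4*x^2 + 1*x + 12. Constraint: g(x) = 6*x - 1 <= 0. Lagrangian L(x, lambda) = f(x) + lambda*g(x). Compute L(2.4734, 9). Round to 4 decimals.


Step 1: Evaluate f(x).
f(2.4734) = 4*2.4734^2 + 1*2.4734 + 12 = 38.9442
Step 2: Evaluate g(x).
g(2.4734) = 6*2.4734 - 1 = 13.8404
Step 3: Compute Lagrangian.
L = 38.9442 + 9*13.8404 = 163.5078


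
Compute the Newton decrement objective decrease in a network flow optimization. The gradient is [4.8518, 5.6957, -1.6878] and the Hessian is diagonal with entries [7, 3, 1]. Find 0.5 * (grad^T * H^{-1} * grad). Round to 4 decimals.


Step 1: H is diagonal, so H^(-1) * g = [0.6931, 1.8986, -1.6878].
Step 2: g^T H^(-1) g = sum_i g_i^2 / H_ii
  = (4.8518)^2/7 + (5.6957)^2/3 + (-1.6878)^2/1
  = 3.3629 + 10.8137 + 2.8487 = 17.0252
Step 3: Objective decrease = 0.5 * g^T H^(-1) g = 8.5126


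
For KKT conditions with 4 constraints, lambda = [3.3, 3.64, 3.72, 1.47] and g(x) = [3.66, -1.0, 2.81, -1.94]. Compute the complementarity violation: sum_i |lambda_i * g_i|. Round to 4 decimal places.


KKT complementary slackness check:
lambda_1 * g_1 = 3.3 * 3.66 = 12.078
lambda_2 * g_2 = 3.64 * -1.0 = -3.64
lambda_3 * g_3 = 3.72 * 2.81 = 10.4532
lambda_4 * g_4 = 1.47 * -1.94 = -2.8518
Total violation = 12.078 + 3.64 + 10.4532 + 2.8518 = 29.023


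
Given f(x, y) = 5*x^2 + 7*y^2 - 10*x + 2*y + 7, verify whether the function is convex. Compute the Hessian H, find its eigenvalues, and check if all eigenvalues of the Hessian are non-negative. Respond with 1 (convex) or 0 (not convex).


The Hessian of f(x,y) = 5*x^2 + 7*y^2 - 10*x + 2*y + 7 is:
H = [[10, 0], [0, 14]]
Trace = 10 + 14 = 24
Determinant = 10*14 - (0)^2 = 140
Discriminant = (24)^2 - 4*140 = 16.0
Eigenvalues: lambda_1 = 10.0, lambda_2 = 14.0
The function is convex.

1


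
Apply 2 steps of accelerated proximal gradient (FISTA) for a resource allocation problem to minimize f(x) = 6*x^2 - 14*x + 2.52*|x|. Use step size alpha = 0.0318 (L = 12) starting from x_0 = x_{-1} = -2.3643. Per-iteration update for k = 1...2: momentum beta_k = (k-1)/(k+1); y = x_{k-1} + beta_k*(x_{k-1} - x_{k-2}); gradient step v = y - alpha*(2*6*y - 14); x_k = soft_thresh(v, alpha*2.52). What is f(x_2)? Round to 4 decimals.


FISTA on f(x) = 6*x^2 - 14*x + 2.52*|x|
L = 12, alpha = 0.0318
Iteration 1: beta = 0.0, y = -2.3643 + 0.0*(-2.3643 + 2.3643) = -2.3643
  grad(y) = -42.3716, v = y - alpha*grad = -1.0169
  prox(v) = soft_thresh(-1.0169, 0.0801) = -0.9367
Iteration 2: beta = 0.3333, y = -0.9367 + 0.3333*(-0.9367 + 2.3643) = -0.4609
  grad(y) = -19.5308, v = y - alpha*grad = 0.1602
  prox(v) = soft_thresh(0.1602, 0.0801) = 0.08
f(x_2) = 6*0.08^2 - 14*0.08 + 2.52*|0.08| = -0.8805


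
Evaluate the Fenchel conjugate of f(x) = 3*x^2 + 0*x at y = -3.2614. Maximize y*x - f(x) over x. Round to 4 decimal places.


f*(y) = sup_x {y*x - a*x^2 - b*x} = sup_x {(y-b)*x - a*x^2}
FOC: (y - b) - 2a*x = 0 => x* = (y - b)/(2a)
x* = (-3.2614 - 0)/(2*3) = -0.5436
f*(-3.2614) = (y-b)^2/(4a) = (-3.2614 - 0)^2/(4*3)
= 10.6367/12 = 0.8864


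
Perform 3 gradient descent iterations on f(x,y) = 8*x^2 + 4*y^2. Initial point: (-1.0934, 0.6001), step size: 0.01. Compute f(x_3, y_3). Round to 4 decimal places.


Gradient descent on f(x,y) = 8*x^2 + 4*y^2.
Starting point: (-1.0934, 0.6001), alpha = 0.01
Step 1: grad_x = 2*8*-1.0934 = -17.4944, grad_y = 2*4*0.6001 = 4.8008
  x_1 = -1.0934 - 0.01*-17.4944 = -0.9185
  y_1 = 0.6001 - 0.01*4.8008 = 0.5521
Step 2: grad_x = 2*8*-0.9185 = -14.6953, grad_y = 2*4*0.5521 = 4.4167
  x_2 = -0.9185 - 0.01*-14.6953 = -0.7715
  y_2 = 0.5521 - 0.01*4.4167 = 0.5079
Step 3: grad_x = 2*8*-0.7715 = -12.344, grad_y = 2*4*0.5079 = 4.0634
  x_3 = -0.7715 - 0.01*-12.344 = -0.6481
  y_3 = 0.5079 - 0.01*4.0634 = 0.4673
f(-0.6481, 0.4673) = 8*(-0.6481)^2 + 4*0.4673^2 = 4.2333


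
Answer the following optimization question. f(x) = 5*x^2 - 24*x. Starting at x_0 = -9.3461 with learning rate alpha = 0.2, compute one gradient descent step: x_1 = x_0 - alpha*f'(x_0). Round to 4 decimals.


We compute the gradient at x_0 and apply the update.
f'(x) = 10*x - 24
f'(-9.3461) = 10*-9.3461 - 24 = -117.461
x_1 = -9.3461 - 0.2*-117.461 = 14.1461


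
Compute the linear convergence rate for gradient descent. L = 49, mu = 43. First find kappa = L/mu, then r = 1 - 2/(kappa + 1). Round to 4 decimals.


Step 1: Compute the condition number.
kappa = L/mu = 49/43 = 1.1395
Step 2: Compute the convergence rate.
r = 1 - 2/(kappa + 1) = 1 - 2*mu/(L + mu) = (L - mu)/(L + mu) = 6/92 = 0.0652


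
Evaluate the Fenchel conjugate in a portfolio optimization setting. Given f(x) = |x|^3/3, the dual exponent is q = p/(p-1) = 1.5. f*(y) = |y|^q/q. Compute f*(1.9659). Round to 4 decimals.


The conjugate exponent q satisfies 1/p + 1/q = 1.
p = 3, so q = 3/(3 - 1) = 1.5
|y|^q = 1.9659^1.5 = 2.7564
f*(1.9659) = 2.7564 / 1.5 = 1.8376


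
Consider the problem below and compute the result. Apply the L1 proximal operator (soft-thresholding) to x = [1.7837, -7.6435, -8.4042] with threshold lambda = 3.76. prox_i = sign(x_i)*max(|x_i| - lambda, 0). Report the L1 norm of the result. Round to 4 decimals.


Soft-thresholding with lambda = 3.76:
prox(1.7837) = sign(1.7837)*max(|1.7837| - 3.76, 0) = 0.0
prox(-7.6435) = sign(-7.6435)*max(|-7.6435| - 3.76, 0) = -3.8835
prox(-8.4042) = sign(-8.4042)*max(|-8.4042| - 3.76, 0) = -4.6442
prox(x) = [0.0, -3.8835, -4.6442]
||prox(x)||_1 = 0.0 + 3.8835 + 4.6442 = 8.5277


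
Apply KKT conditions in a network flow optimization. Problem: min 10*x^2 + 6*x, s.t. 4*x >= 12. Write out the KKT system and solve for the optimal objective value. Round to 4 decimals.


Step 1: Try lambda = 0 (constraint inactive).
x_unc = -6/(2*10) = -0.3
Check: 4*-0.3 = -1.2 < 12 -- violated!
Step 2: Constraint must be active: 4*x = 12
x* = 12/4 = 3.0
lambda = (2*10*3.0 + 6)/4 = 16.5
Step 3: Compute optimal value.
f(x*) = 10*3.0^2 + 6*3.0 = 108.0


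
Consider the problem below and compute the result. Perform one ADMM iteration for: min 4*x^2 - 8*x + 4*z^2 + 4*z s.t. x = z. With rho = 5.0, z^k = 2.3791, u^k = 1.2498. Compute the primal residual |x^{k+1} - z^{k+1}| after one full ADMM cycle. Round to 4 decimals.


ADMM iteration with rho = 5.0, z^k = 2.3791, u^k = 1.2498
Step 1: x-update.
Minimize 4*x^2 - 8*x + (5.0/2)*(x - 2.3791 + 1.2498)^2
FOC: (2*4 + 5.0)*x = 8 + 5.0*(2.3791 - 1.2498)
x^{k+1} = 1.0497
Step 2: z-update.
Minimize 4*z^2 + 4*z + (5.0/2)*(1.0497 - z + 1.2498)^2
FOC: (2*4 + 5.0)*z = -4 + 5.0*(1.0497 + 1.2498)
z^{k+1} = 0.5767
Step 3: u-update.
u^{k+1} = 1.2498 + 1.0497 - 0.5767 = 1.7228
Step 4: Primal residual = |1.0497 - 0.5767| = 0.473


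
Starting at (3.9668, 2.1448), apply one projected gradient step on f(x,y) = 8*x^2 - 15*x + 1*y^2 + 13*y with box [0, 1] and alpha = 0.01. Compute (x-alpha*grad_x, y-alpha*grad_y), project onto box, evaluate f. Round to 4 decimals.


Step 1: Compute gradient at (3.9668, 2.1448).
grad_x = 2*8*3.9668 - 15 = 48.4688
grad_y = 2*1*2.1448 + 13 = 17.2896
Step 2: Gradient step.
x_raw = 3.9668 - 0.01*48.4688 = 3.4821
y_raw = 2.1448 - 0.01*17.2896 = 1.9719
Step 3: Project onto [0, 1].
x_proj = clip(3.4821) = 1.0
y_proj = clip(1.9719) = 1.0
Step 4: Evaluate f.
f(1.0, 1.0) = 7.0


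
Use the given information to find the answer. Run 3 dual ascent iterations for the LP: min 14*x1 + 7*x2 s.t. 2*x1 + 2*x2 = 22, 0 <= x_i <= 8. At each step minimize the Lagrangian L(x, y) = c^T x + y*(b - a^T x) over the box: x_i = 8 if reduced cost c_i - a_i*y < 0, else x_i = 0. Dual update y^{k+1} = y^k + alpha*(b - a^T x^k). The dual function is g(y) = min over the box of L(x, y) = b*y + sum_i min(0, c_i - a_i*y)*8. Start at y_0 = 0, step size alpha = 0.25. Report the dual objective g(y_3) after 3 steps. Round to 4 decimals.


Dual ascent for LP: min 14*x1 + 7*x2, 2*x1 + 2*x2 = 22, 0 <= x_i <= 8
Step 1: y^k = 0.0, reduced costs: (14.0, 7.0)
  x^k = (0.0, 0.0), subgradient = b - a^T x = 22.0
  y^{k+1} = 0.0 + 0.25*22.0 = 5.5
Step 2: y^k = 5.5, reduced costs: (3.0, -4.0)
  x^k = (0.0, 8.0), subgradient = b - a^T x = 6.0
  y^{k+1} = 5.5 + 0.25*6.0 = 7.0
Step 3: y^k = 7.0, reduced costs: (0.0, -7.0)
  x^k = (0.0, 8.0), subgradient = b - a^T x = 6.0
  y^{k+1} = 7.0 + 0.25*6.0 = 8.5
Dual objective at y_3 = 8.5: reduced costs (-3.0, -10.0), box minimizer x = (8.0, 8.0)
g(y_3) = b*y + (c1 - a1*y)*x1 + (c2 - a2*y)*x2 = 22*8.5 + (-3.0)*8.0 + (-10.0)*8.0 = 187.0 - 24.0 - 80.0 = 83.0


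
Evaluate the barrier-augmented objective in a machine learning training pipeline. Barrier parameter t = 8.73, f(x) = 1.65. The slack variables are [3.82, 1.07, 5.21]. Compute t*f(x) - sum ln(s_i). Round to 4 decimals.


Step 1: Compute log-barrier.
ln values: [1.3403, 0.0677, 1.6506]
phi = -(1.3403 + 0.0677 + 1.6506) = -3.0585
Step 2: Compute augmented objective.
t*f(x) = 8.73*1.65 = 14.4045
Total = 14.4045 - 3.0585 = 11.346


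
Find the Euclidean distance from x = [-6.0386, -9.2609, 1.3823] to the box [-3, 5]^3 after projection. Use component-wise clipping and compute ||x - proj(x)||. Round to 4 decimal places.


Project each component onto [-3, 5].
clip(-6.0386) = -3.0, clip(-9.2609) = -3.0, clip(1.3823) = 1.3823
Projection = [-3.0, -3.0, 1.3823]
Squared diffs: [9.2331, 39.1989, 0.0]
Distance = sqrt(48.432) = 6.9593


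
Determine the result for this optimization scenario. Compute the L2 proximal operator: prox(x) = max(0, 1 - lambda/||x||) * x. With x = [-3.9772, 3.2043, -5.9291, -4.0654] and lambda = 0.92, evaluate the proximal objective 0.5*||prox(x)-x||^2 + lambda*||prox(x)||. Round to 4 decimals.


Step 1: Compute ||x||.
||x|| = 8.8186
Step 2: Compute scaling factor.
scale = max(0, 1 - 0.92/8.8186) = 0.8957
Step 3: prox(x) = [-3.5623, 2.87, -5.3105, -3.6413]
||prox(x)|| = 7.8986
Step 4: Proximal objective.
0.5*||prox-x||^2 = 0.4232
lambda*||prox|| = 7.2667
Total = 7.6899


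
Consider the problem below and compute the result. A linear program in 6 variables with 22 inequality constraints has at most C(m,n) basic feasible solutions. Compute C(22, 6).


Each vertex corresponds to some choice of n active constraints out of m, so the number of vertices is at most C(m, n) = m! / (n!(m-n)!).
m = 22, n = 6
Numerator: 22 * 21 * 20 * 19 * 18 * 17
Denominator: 6! = 720
C(22, 6) = 74613


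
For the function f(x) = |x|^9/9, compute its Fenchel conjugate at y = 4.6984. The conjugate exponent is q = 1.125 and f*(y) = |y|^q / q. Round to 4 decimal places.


The conjugate exponent q satisfies 1/p + 1/q = 1.
p = 9, so q = 9/(9 - 1) = 1.125
|y|^q = 4.6984^1.125 = 5.7009
f*(4.6984) = 5.7009 / 1.125 = 5.0675


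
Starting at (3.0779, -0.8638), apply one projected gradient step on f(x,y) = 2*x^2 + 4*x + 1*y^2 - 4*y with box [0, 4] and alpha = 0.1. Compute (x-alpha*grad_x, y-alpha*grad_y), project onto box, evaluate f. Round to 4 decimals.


Step 1: Compute gradient at (3.0779, -0.8638).
grad_x = 2*2*3.0779 + 4 = 16.3116
grad_y = 2*1*-0.8638 - 4 = -5.7276
Step 2: Gradient step.
x_raw = 3.0779 - 0.1*16.3116 = 1.4467
y_raw = -0.8638 - 0.1*-5.7276 = -0.291
Step 3: Project onto [0, 4].
x_proj = clip(1.4467) = 1.4467
y_proj = clip(-0.291) = 0.0
Step 4: Evaluate f.
f(1.4467, 0.0) = 9.9731


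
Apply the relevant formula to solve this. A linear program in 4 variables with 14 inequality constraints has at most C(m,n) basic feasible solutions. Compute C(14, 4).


Each vertex corresponds to some choice of n active constraints out of m, so the number of vertices is at most C(m, n) = m! / (n!(m-n)!).
m = 14, n = 4
Numerator: 14 * 13 * 12 * 11
Denominator: 4! = 24
C(14, 4) = 1001


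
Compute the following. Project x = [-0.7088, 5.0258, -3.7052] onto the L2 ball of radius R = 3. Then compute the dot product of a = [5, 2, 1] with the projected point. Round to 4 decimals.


Step 1: Compute ||x|| (intermediates to 6 decimals).
||x|| = sqrt((-0.7088)^2 + 5.0258^2 + (-3.7052)^2) = 6.284073
Step 2: Project.
Since ||x|| > R, scale = R/||x|| = 3/6.284073 = 0.477397, proj(x) = scale * x
proj(x) = [-0.338379, 2.399302, -1.768851]
Step 3: Dot product.
a^T * proj(x) = 5*(-0.338379) + 2*2.399302 + 1*(-1.768851) = 1.3379


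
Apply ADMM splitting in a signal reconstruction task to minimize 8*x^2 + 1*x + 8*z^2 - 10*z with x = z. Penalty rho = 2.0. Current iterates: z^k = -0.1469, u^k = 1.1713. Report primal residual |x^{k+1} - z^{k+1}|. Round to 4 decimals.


ADMM iteration with rho = 2.0, z^k = -0.1469, u^k = 1.1713
Step 1: x-update.
Minimize 8*x^2 + 1*x + (2.0/2)*(x + 0.1469 + 1.1713)^2
FOC: (2*8 + 2.0)*x = -1 + 2.0*(-0.1469 - 1.1713)
x^{k+1} = -0.202
Step 2: z-update.
Minimize 8*z^2 - 10*z + (2.0/2)*(-0.202 - z + 1.1713)^2
FOC: (2*8 + 2.0)*z = 10 + 2.0*(-0.202 + 1.1713)
z^{k+1} = 0.6633
Step 3: u-update.
u^{k+1} = 1.1713 - 0.202 - 0.6633 = 0.306
Step 4: Primal residual = |-0.202 - 0.6633| = 0.8653


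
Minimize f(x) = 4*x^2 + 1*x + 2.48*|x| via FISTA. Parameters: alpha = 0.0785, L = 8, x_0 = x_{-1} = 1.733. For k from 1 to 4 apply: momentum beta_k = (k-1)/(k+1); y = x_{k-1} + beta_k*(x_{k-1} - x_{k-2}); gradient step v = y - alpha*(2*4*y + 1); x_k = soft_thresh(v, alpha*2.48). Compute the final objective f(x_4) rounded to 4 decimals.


FISTA on f(x) = 4*x^2 + 1*x + 2.48*|x|
L = 8, alpha = 0.0785
Iteration 1: beta = 0.0, y = 1.733 + 0.0*(1.733 - 1.733) = 1.733
  grad(y) = 14.864, v = y - alpha*grad = 0.5662
  prox(v) = soft_thresh(0.5662, 0.1947) = 0.3715
Iteration 2: beta = 0.3333, y = 0.3715 + 0.3333*(0.3715 - 1.733) = -0.0823
  grad(y) = 0.3413, v = y - alpha*grad = -0.1091
  prox(v) = soft_thresh(-0.1091, 0.1947) = 0.0
Iteration 3: beta = 0.5, y = 0.0 + 0.5*(0.0 - 0.3715) = -0.1857
  grad(y) = -0.486, v = y - alpha*grad = -0.1476
  prox(v) = soft_thresh(-0.1476, 0.1947) = 0.0
Iteration 4: beta = 0.6, y = 0.0 + 0.6*(0.0 - 0.0) = 0.0
  grad(y) = 1.0, v = y - alpha*grad = -0.0785
  prox(v) = soft_thresh(-0.0785, 0.1947) = 0.0
f(x_4) = 4*0.0^2 + 1*0.0 + 2.48*|0.0| = 0.0


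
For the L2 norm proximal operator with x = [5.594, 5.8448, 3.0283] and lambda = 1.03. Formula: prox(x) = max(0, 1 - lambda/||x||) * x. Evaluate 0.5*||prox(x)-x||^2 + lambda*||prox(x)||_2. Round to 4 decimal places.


Step 1: Compute ||x||.
||x|| = 8.6386
Step 2: Compute scaling factor.
scale = max(0, 1 - 1.03/8.6386) = 0.8808
Step 3: prox(x) = [4.927, 5.1479, 2.6672]
||prox(x)|| = 7.6086
Step 4: Proximal objective.
0.5*||prox-x||^2 = 0.5305
lambda*||prox|| = 7.8369
Total = 8.3673


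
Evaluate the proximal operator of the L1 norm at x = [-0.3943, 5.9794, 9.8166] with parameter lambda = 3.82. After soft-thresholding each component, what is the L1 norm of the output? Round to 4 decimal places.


Soft-thresholding with lambda = 3.82:
prox(-0.3943) = sign(-0.3943)*max(|-0.3943| - 3.82, 0) = 0.0
prox(5.9794) = sign(5.9794)*max(|5.9794| - 3.82, 0) = 2.1594
prox(9.8166) = sign(9.8166)*max(|9.8166| - 3.82, 0) = 5.9966
prox(x) = [0.0, 2.1594, 5.9966]
||prox(x)||_1 = 0.0 + 2.1594 + 5.9966 = 8.156


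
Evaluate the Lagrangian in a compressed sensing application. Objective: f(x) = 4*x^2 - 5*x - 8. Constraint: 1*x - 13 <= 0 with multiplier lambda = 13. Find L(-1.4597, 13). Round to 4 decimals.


Step 1: Evaluate f(x).
f(-1.4597) = 4*(-1.4597)^2 - 5*(-1.4597) - 8 = 7.8214
Step 2: Evaluate g(x).
g(-1.4597) = 1*-1.4597 - 13 = -14.4597
Step 3: Compute Lagrangian.
L = 7.8214 + 13*-14.4597 = -180.1547
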